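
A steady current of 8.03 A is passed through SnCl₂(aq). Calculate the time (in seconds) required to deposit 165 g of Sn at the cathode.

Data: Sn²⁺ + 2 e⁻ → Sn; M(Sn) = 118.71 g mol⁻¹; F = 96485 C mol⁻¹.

33400 s

n(Sn) = m/M = 165 / 118.71 = 1.390 mol.
Each Sn atom requires 2 electrons, so n(e⁻) = 2 × 1.390 = 2.780 mol.
Q = n(e⁻)·F = 2.780 × 96485 = 268200 C.
t = Q/I = 268200 / 8.030 A = 33400 s.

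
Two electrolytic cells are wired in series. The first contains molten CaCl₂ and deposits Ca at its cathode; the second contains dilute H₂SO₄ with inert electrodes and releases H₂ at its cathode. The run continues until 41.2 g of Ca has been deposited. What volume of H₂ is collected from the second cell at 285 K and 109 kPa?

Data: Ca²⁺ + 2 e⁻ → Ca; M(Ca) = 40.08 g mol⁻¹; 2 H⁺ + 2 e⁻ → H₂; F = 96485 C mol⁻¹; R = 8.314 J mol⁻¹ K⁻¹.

n(Ca) = 41.2 / 40.08 = 1.028 mol, so n(e⁻) = 2 × 1.028 = 2.056 mol.
The cells are in series, so the same 2.056 mol of electrons passes through the second cell.
2 H⁺ + 2 e⁻ → H₂ — 2 mol e⁻ per mol H₂, so n(H₂) = 2.056/2 = 1.028 mol.
V = nRT/P = (1.028 × 8.314 × 285) / (109 × 10³) = 0.0223 m³ = 22.3 L.

22.3 L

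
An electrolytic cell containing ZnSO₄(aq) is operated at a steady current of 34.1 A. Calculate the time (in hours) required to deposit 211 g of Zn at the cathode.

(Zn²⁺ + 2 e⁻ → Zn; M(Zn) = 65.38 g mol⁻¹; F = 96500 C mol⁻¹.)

n(Zn) = m/M = 211 / 65.38 = 3.227 mol.
Each Zn atom requires 2 electrons, so n(e⁻) = 2 × 3.227 = 6.455 mol.
Q = n(e⁻)·F = 6.455 × 96500 = 622900 C.
t = Q/I = 622900 / 34.10 A = 18270 s = 5.07 h.

5.07 h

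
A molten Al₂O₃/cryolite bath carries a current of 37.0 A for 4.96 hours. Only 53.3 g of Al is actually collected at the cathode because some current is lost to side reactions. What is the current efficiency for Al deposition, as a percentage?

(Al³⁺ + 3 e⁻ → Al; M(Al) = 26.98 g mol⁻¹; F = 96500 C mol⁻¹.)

Q = I·t = 37.00 × 17856 = 660700 C; n(e⁻) = 660700/96500 = 6.846 mol.
Theoretical n(Al) = n(e⁻)/3 = 2.282 mol, i.e. m_theo = 2.282 × 26.98 = 61.57 g.
Efficiency = m_actual / m_theo = 53.3 / 61.57 = 86.6 %.

86.6 %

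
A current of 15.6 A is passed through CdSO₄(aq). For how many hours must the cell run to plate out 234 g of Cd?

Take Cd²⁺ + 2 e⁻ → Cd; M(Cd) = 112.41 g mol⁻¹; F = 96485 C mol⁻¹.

7.15 h

n(Cd) = m/M = 234 / 112.41 = 2.082 mol.
Each Cd atom requires 2 electrons, so n(e⁻) = 2 × 2.082 = 4.163 mol.
Q = n(e⁻)·F = 4.163 × 96485 = 401700 C.
t = Q/I = 401700 / 15.60 A = 25750 s = 7.15 h.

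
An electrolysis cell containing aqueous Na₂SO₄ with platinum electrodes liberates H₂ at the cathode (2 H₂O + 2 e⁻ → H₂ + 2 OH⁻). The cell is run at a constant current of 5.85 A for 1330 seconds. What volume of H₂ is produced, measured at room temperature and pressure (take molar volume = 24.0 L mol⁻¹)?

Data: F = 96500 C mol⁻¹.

Q = I·t = 5.850 A × 1330.0 s = 7780 C.
n(e⁻) = Q/F = 7780 / 96500 = 0.08063 mol.
2 electrons are transferred per H₂ molecule, so n(H₂) = 0.08063 / 2 = 0.04031 mol.
V = n × V_m = 0.04031 × 24.0 = 0.968 L.

0.968 L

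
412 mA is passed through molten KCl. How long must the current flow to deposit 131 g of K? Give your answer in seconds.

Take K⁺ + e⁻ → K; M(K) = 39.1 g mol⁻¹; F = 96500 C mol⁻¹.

7.85 × 10⁵ s

n(K) = m/M = 131 / 39.1 = 3.350 mol.
Each K atom requires 1 electron, so n(e⁻) = 1 × 3.350 = 3.350 mol.
Q = n(e⁻)·F = 3.350 × 96500 = 323300 C.
t = Q/I = 323300 / 0.4120 A = 784700 s.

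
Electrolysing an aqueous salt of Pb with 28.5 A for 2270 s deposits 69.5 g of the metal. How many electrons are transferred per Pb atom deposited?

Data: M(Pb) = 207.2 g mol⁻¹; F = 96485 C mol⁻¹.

2

Q = I·t = 28.50 A × 2270.0 s = 64700 C, so n(e⁻) = 64700/96485 = 0.6705 mol.
n(Pb) deposited = 69.5 / 207.2 = 0.3354 mol.
Electrons per atom = n(e⁻)/n(Pb) = 0.6705 / 0.3354 = 2.00 ≈ 2, so the ion is Pb²⁺.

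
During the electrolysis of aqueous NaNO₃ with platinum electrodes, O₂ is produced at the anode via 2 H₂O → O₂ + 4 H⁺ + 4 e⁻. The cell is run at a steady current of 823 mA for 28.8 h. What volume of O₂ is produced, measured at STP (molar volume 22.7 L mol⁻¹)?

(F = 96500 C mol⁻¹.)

Q = I·t = 0.8230 A × 103680 s = 85330 C.
n(e⁻) = Q/F = 85330 / 96500 = 0.8842 mol.
4 electrons are transferred per O₂ molecule, so n(O₂) = 0.8842 / 4 = 0.2211 mol.
V = n × V_m = 0.2211 × 22.7 = 5.02 L.

5.02 L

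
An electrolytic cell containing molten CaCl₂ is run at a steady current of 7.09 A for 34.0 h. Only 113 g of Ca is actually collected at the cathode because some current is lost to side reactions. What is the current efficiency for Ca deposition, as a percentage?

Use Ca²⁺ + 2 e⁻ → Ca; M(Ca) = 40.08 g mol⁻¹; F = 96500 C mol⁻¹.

62.7 %

Q = I·t = 7.090 × 122400 = 867800 C; n(e⁻) = 867800/96500 = 8.993 mol.
Theoretical n(Ca) = n(e⁻)/2 = 4.496 mol, i.e. m_theo = 4.496 × 40.08 = 180.2 g.
Efficiency = m_actual / m_theo = 113 / 180.2 = 62.7 %.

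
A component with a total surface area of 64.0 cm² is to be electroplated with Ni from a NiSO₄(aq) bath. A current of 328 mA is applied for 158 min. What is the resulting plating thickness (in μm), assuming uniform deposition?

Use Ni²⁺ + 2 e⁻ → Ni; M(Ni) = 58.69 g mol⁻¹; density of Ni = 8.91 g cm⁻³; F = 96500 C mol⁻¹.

Q = I·t = 0.3280 × 9480.0 = 3109 C; n(e⁻) = 0.03222 mol.
n(Ni) = n(e⁻)/2 = 0.01611 mol, so m = 0.01611 × 58.69 = 0.9456 g.
Volume = m/ρ = 0.9456 / 8.91 = 0.1061 cm³.
Thickness = V/A = 0.1061 / 64.0 = 0.00166 cm = 16.6 μm.

16.6 μm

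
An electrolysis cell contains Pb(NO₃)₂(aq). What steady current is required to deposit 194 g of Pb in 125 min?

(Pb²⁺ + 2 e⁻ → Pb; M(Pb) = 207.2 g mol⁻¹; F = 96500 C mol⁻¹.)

24.1 A

n(Pb) = 194 / 207.2 = 0.9363 mol.
n(e⁻) = 2 × 0.9363 = 1.873 mol.
Q = n(e⁻)·F = 1.873 × 96500 = 180700 C.
I = Q/t = 180700 / 7500.0 s = 24.1 A.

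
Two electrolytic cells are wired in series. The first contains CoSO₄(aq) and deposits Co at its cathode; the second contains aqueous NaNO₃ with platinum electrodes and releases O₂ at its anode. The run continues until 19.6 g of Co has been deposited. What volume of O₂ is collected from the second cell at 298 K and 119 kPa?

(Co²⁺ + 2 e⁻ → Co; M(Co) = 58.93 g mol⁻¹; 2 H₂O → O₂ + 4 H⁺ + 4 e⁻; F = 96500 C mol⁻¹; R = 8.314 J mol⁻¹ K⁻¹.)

3.46 L

n(Co) = 19.6 / 58.93 = 0.3326 mol, so n(e⁻) = 2 × 0.3326 = 0.6652 mol.
The cells are in series, so the same 0.6652 mol of electrons passes through the second cell.
2 H₂O → O₂ + 4 H⁺ + 4 e⁻ — 4 mol e⁻ per mol O₂, so n(O₂) = 0.6652/4 = 0.1663 mol.
V = nRT/P = (0.1663 × 8.314 × 298) / (119 × 10³) = 0.00346 m³ = 3.46 L.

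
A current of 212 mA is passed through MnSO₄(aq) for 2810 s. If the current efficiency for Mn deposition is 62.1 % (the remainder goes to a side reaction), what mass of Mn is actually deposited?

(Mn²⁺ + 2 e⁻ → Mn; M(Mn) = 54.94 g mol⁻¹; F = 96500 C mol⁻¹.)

Q = I·t = 0.2120 × 2810.0 = 595.7 C.
n(e⁻) = 595.7/96500 = 0.006173 mol; theoretically n(Mn) = 0.006173/2 = 0.003087 mol, m_theo = 0.1696 g.
At 62.1 % efficiency, m_actual = 0.621 × 0.1696 = 0.105 g.

0.105 g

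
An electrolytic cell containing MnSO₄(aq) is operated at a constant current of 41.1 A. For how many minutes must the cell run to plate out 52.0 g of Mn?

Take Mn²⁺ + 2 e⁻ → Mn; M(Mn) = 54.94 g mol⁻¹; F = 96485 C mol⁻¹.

74.1 min

n(Mn) = m/M = 52.0 / 54.94 = 0.9465 mol.
Each Mn atom requires 2 electrons, so n(e⁻) = 2 × 0.9465 = 1.893 mol.
Q = n(e⁻)·F = 1.893 × 96485 = 182600 C.
t = Q/I = 182600 / 41.10 A = 4444 s = 74.1 min.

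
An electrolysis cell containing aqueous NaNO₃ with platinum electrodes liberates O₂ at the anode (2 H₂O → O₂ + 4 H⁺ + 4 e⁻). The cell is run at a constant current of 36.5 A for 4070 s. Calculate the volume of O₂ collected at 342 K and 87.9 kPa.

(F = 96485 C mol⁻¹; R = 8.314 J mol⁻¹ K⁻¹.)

12.5 L

Q = I·t = 36.50 A × 4070.0 s = 148600 C.
n(e⁻) = Q/F = 148600 / 96485 = 1.540 mol.
4 electrons are transferred per O₂ molecule, so n(O₂) = 1.540 / 4 = 0.3849 mol.
V = nRT/P = (0.3849 × 8.314 × 342) / (87.9 × 10³ Pa) = 0.0125 m³ = 12.5 L.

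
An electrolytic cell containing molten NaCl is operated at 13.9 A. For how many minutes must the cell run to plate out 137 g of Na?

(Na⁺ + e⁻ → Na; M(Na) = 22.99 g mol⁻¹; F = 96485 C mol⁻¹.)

n(Na) = m/M = 137 / 22.99 = 5.959 mol.
Each Na atom requires 1 electron, so n(e⁻) = 1 × 5.959 = 5.959 mol.
Q = n(e⁻)·F = 5.959 × 96485 = 575000 C.
t = Q/I = 575000 / 13.90 A = 41360 s = 689 min.

689 min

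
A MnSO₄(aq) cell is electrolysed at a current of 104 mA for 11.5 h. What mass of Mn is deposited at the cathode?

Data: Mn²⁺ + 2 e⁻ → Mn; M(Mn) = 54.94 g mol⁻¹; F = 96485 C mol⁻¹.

Q = I·t = 0.1040 A × 41400 s = 4306 C.
n(e⁻) = Q/F = 4306 / 96485 = 0.04462 mol.
Mn²⁺ + 2 e⁻ → Mn, so n(Mn) = n(e⁻)/2 = 0.02231 mol.
m = n·M = 0.02231 × 54.94 = 1.23 g.

1.23 g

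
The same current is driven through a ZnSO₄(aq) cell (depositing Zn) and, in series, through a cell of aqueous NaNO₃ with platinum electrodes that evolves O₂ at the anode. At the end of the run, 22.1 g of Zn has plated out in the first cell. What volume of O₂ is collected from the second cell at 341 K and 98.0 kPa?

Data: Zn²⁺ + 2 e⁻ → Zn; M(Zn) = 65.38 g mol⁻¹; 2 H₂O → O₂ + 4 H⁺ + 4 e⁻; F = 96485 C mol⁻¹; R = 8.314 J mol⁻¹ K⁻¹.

4.89 L

n(Zn) = 22.1 / 65.38 = 0.3380 mol, so n(e⁻) = 2 × 0.3380 = 0.6760 mol.
The cells are in series, so the same 0.6760 mol of electrons passes through the second cell.
2 H₂O → O₂ + 4 H⁺ + 4 e⁻ — 4 mol e⁻ per mol O₂, so n(O₂) = 0.6760/4 = 0.1690 mol.
V = nRT/P = (0.1690 × 8.314 × 341) / (98.0 × 10³) = 0.00489 m³ = 4.89 L.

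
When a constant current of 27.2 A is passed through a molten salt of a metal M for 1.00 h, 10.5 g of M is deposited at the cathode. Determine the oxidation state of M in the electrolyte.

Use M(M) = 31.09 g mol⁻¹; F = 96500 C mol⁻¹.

Q = I·t = 27.20 A × 3600.0 s = 97920 C, so n(e⁻) = 97920/96500 = 1.015 mol.
n(M) deposited = 10.5 / 31.09 = 0.3377 mol.
Electrons per atom = n(e⁻)/n(M) = 1.015 / 0.3377 = 3.00 ≈ 3, so the ion is M³⁺.

+3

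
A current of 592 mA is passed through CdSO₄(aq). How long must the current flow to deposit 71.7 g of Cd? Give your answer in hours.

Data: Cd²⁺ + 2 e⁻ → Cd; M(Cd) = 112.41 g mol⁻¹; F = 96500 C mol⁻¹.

n(Cd) = m/M = 71.7 / 112.41 = 0.6378 mol.
Each Cd atom requires 2 electrons, so n(e⁻) = 2 × 0.6378 = 1.276 mol.
Q = n(e⁻)·F = 1.276 × 96500 = 123100 C.
t = Q/I = 123100 / 0.5920 A = 207900 s = 57.8 h.

57.8 h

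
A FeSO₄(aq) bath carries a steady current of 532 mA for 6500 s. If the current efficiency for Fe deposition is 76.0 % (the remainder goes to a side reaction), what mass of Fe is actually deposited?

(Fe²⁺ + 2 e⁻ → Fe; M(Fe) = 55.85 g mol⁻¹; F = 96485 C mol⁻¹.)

0.761 g

Q = I·t = 0.5320 × 6500.0 = 3458 C.
n(e⁻) = 3458/96485 = 0.03584 mol; theoretically n(Fe) = 0.03584/2 = 0.01792 mol, m_theo = 1.001 g.
At 76.0 % efficiency, m_actual = 0.760 × 1.001 = 0.761 g.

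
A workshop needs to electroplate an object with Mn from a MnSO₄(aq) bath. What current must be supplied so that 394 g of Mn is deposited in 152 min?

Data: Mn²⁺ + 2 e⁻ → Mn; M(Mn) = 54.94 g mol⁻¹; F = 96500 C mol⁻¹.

n(Mn) = 394 / 54.94 = 7.171 mol.
n(e⁻) = 2 × 7.171 = 14.34 mol.
Q = n(e⁻)·F = 14.34 × 96500 = 1384000 C.
I = Q/t = 1384000 / 9120.0 s = 152 A.

152 A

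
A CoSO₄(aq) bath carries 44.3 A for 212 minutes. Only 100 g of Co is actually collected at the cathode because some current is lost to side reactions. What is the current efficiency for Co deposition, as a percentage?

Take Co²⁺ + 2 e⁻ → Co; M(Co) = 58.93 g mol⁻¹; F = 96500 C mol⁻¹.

Q = I·t = 44.30 × 12720 = 563500 C; n(e⁻) = 563500/96500 = 5.839 mol.
Theoretical n(Co) = n(e⁻)/2 = 2.920 mol, i.e. m_theo = 2.920 × 58.93 = 172.1 g.
Efficiency = m_actual / m_theo = 100 / 172.1 = 58.1 %.

58.1 %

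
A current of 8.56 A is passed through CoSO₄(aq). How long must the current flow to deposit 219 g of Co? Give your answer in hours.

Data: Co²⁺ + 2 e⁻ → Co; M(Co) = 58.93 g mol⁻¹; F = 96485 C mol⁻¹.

23.3 h

n(Co) = m/M = 219 / 58.93 = 3.716 mol.
Each Co atom requires 2 electrons, so n(e⁻) = 2 × 3.716 = 7.433 mol.
Q = n(e⁻)·F = 7.433 × 96485 = 717100 C.
t = Q/I = 717100 / 8.560 A = 83780 s = 23.3 h.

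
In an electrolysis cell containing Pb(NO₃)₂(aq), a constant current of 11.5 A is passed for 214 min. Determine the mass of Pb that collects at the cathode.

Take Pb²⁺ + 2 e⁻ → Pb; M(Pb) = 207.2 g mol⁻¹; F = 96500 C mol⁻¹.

159 g

Q = I·t = 11.50 A × 12840 s = 147700 C.
n(e⁻) = Q/F = 147700 / 96500 = 1.530 mol.
Pb²⁺ + 2 e⁻ → Pb, so n(Pb) = n(e⁻)/2 = 0.7651 mol.
m = n·M = 0.7651 × 207.2 = 159 g.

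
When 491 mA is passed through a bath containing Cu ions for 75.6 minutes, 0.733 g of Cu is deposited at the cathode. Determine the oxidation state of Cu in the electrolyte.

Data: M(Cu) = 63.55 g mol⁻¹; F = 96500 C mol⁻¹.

+2

Q = I·t = 0.4910 A × 4536.0 s = 2227 C, so n(e⁻) = 2227/96500 = 0.02308 mol.
n(Cu) deposited = 0.733 / 63.55 = 0.01153 mol.
Electrons per atom = n(e⁻)/n(Cu) = 0.02308 / 0.01153 = 2.00 ≈ 2, so the ion is Cu²⁺.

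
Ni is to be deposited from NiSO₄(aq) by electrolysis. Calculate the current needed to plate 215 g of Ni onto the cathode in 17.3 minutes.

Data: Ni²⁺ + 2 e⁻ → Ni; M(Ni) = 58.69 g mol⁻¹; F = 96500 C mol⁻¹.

n(Ni) = 215 / 58.69 = 3.663 mol.
n(e⁻) = 2 × 3.663 = 7.327 mol.
Q = n(e⁻)·F = 7.327 × 96500 = 707000 C.
I = Q/t = 707000 / 1038.0 s = 681 A.

681 A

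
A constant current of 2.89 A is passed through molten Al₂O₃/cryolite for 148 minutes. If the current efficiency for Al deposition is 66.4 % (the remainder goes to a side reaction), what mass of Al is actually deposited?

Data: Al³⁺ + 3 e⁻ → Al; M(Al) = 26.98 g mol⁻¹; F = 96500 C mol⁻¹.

1.59 g

Q = I·t = 2.890 × 8880.0 = 25660 C.
n(e⁻) = 25660/96500 = 0.2659 mol; theoretically n(Al) = 0.2659/3 = 0.08865 mol, m_theo = 2.392 g.
At 66.4 % efficiency, m_actual = 0.664 × 2.392 = 1.59 g.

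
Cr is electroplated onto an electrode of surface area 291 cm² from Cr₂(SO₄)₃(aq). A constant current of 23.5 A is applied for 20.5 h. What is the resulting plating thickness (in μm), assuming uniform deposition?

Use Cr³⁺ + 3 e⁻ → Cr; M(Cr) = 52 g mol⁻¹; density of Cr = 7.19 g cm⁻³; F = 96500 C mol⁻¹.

Q = I·t = 23.50 × 73800 = 1734000 C; n(e⁻) = 17.97 mol.
n(Cr) = n(e⁻)/3 = 5.991 mol, so m = 5.991 × 52 = 311.5 g.
Volume = m/ρ = 311.5 / 7.19 = 43.33 cm³.
Thickness = V/A = 43.33 / 291 = 0.149 cm = 1490 μm.

1490 μm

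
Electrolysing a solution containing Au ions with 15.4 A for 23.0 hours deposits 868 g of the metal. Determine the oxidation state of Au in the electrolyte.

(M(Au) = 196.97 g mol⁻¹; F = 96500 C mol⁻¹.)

Q = I·t = 15.40 A × 82800 s = 1275000 C, so n(e⁻) = 1275000/96500 = 13.21 mol.
n(Au) deposited = 868 / 196.97 = 4.407 mol.
Electrons per atom = n(e⁻)/n(Au) = 13.21 / 4.407 = 3.00 ≈ 3, so the ion is Au³⁺.

+3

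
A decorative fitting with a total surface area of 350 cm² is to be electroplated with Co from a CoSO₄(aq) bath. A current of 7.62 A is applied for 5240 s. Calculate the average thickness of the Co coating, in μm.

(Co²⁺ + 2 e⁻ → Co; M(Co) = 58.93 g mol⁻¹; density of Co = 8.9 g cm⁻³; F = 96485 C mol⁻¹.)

39.1 μm

Q = I·t = 7.620 × 5240.0 = 39930 C; n(e⁻) = 0.4138 mol.
n(Co) = n(e⁻)/2 = 0.2069 mol, so m = 0.2069 × 58.93 = 12.19 g.
Volume = m/ρ = 12.19 / 8.9 = 1.370 cm³.
Thickness = V/A = 1.370 / 350 = 0.00391 cm = 39.1 μm.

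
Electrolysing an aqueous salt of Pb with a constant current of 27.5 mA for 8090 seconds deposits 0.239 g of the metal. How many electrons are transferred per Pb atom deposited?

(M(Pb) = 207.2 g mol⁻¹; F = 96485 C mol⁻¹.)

Q = I·t = 0.02750 A × 8090.0 s = 222.5 C, so n(e⁻) = 222.5/96485 = 0.002306 mol.
n(Pb) deposited = 0.239 / 207.2 = 0.001153 mol.
Electrons per atom = n(e⁻)/n(Pb) = 0.002306 / 0.001153 = 2.00 ≈ 2, so the ion is Pb²⁺.

2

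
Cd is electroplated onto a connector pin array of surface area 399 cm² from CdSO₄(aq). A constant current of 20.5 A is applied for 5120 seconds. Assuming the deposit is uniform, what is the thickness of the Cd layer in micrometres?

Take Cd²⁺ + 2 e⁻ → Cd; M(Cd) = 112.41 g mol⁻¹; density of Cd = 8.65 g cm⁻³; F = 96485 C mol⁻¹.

177 μm

Q = I·t = 20.50 × 5120.0 = 105000 C; n(e⁻) = 1.088 mol.
n(Cd) = n(e⁻)/2 = 0.5439 mol, so m = 0.5439 × 112.41 = 61.14 g.
Volume = m/ρ = 61.14 / 8.65 = 7.068 cm³.
Thickness = V/A = 7.068 / 399 = 0.0177 cm = 177 μm.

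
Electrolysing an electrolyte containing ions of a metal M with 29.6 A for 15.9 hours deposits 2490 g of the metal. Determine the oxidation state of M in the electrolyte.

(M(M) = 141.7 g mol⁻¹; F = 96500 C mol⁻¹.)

+1

Q = I·t = 29.60 A × 57240 s = 1694000 C, so n(e⁻) = 1694000/96500 = 17.56 mol.
n(M) deposited = 2490 / 141.7 = 17.57 mol.
Electrons per atom = n(e⁻)/n(M) = 17.56 / 17.57 = 0.999 ≈ 1, so the ion is M⁺.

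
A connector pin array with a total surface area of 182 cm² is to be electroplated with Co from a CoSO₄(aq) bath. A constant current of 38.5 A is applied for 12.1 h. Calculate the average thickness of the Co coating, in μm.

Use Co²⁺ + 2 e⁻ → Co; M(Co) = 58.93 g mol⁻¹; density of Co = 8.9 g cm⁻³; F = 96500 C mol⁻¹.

3160 μm

Q = I·t = 38.50 × 43560 = 1677000 C; n(e⁻) = 17.38 mol.
n(Co) = n(e⁻)/2 = 8.689 mol, so m = 8.689 × 58.93 = 512.1 g.
Volume = m/ρ = 512.1 / 8.9 = 57.54 cm³.
Thickness = V/A = 57.54 / 182 = 0.316 cm = 3160 μm.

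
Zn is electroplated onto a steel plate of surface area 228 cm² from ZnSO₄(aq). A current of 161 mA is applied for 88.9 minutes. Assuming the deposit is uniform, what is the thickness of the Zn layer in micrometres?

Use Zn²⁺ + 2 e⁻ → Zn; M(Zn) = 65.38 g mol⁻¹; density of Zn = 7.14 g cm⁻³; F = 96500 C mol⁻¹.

Q = I·t = 0.1610 × 5334.0 = 858.8 C; n(e⁻) = 0.008899 mol.
n(Zn) = n(e⁻)/2 = 0.004450 mol, so m = 0.004450 × 65.38 = 0.2909 g.
Volume = m/ρ = 0.2909 / 7.14 = 0.04074 cm³.
Thickness = V/A = 0.04074 / 228 = 1.79 × 10⁻⁴ cm = 1.79 μm.

1.79 μm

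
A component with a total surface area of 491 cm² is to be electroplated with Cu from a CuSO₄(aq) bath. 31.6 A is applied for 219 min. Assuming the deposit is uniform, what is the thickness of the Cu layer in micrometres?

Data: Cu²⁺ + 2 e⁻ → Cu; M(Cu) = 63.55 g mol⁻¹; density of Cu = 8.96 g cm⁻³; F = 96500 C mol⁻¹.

Q = I·t = 31.60 × 13140 = 415200 C; n(e⁻) = 4.303 mol.
n(Cu) = n(e⁻)/2 = 2.151 mol, so m = 2.151 × 63.55 = 136.7 g.
Volume = m/ρ = 136.7 / 8.96 = 15.26 cm³.
Thickness = V/A = 15.26 / 491 = 0.0311 cm = 311 μm.

311 μm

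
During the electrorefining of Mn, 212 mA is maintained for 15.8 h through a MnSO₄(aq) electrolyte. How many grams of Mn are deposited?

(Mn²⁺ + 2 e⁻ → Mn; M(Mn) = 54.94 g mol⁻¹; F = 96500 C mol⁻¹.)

3.43 g

Q = I·t = 0.2120 A × 56880 s = 12060 C.
n(e⁻) = Q/F = 12060 / 96500 = 0.1250 mol.
Mn²⁺ + 2 e⁻ → Mn, so n(Mn) = n(e⁻)/2 = 0.06248 mol.
m = n·M = 0.06248 × 54.94 = 3.43 g.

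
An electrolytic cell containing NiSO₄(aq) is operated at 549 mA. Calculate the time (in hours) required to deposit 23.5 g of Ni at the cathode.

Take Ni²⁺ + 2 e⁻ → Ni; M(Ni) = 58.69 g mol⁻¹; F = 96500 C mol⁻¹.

n(Ni) = m/M = 23.5 / 58.69 = 0.4004 mol.
Each Ni atom requires 2 electrons, so n(e⁻) = 2 × 0.4004 = 0.8008 mol.
Q = n(e⁻)·F = 0.8008 × 96500 = 77280 C.
t = Q/I = 77280 / 0.5490 A = 140800 s = 39.1 h.

39.1 h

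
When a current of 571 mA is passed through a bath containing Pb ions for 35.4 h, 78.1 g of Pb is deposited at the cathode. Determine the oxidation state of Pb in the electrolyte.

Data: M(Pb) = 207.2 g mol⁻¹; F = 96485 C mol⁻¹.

+2

Q = I·t = 0.5710 A × 127440 s = 72770 C, so n(e⁻) = 72770/96485 = 0.7542 mol.
n(Pb) deposited = 78.1 / 207.2 = 0.3769 mol.
Electrons per atom = n(e⁻)/n(Pb) = 0.7542 / 0.3769 = 2.00 ≈ 2, so the ion is Pb²⁺.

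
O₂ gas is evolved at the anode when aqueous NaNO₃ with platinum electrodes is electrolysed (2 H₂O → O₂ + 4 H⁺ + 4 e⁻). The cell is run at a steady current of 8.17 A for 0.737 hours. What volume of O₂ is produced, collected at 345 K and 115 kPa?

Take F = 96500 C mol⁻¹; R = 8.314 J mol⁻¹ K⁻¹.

1.40 L

Q = I·t = 8.170 A × 2653.2 s = 21680 C.
n(e⁻) = Q/F = 21680 / 96500 = 0.2246 mol.
4 electrons are transferred per O₂ molecule, so n(O₂) = 0.2246 / 4 = 0.05616 mol.
V = nRT/P = (0.05616 × 8.314 × 345) / (115 × 10³ Pa) = 0.00140 m³ = 1.40 L.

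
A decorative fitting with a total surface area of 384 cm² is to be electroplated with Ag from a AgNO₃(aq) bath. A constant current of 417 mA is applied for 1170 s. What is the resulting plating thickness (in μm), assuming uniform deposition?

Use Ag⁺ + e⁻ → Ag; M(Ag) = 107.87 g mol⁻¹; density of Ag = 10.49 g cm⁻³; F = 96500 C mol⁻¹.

1.35 μm

Q = I·t = 0.4170 × 1170.0 = 487.9 C; n(e⁻) = 0.005056 mol.
n(Ag) = n(e⁻)/1 = 0.005056 mol, so m = 0.005056 × 107.87 = 0.5454 g.
Volume = m/ρ = 0.5454 / 10.49 = 0.05199 cm³.
Thickness = V/A = 0.05199 / 384 = 1.35 × 10⁻⁴ cm = 1.35 μm.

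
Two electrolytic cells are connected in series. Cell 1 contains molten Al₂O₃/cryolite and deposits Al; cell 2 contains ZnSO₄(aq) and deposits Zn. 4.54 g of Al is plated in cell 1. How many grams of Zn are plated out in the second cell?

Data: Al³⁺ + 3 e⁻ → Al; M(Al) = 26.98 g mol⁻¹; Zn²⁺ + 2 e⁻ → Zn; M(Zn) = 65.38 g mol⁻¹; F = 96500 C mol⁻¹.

16.5 g

n(Al) = 4.54 / 26.98 = 0.1683 mol.
Since Al³⁺ + 3 e⁻ → Al, n(e⁻) passed = 3 × 0.1683 = 0.5048 mol.
Cells in series carry the same charge, so the same 0.5048 mol of electrons passes through cell 2.
Zn²⁺ + 2 e⁻ → Zn, so n(Zn) = 0.5048 / 2 = 0.2524 mol.
m(Zn) = 0.2524 × 65.38 = 16.5 g.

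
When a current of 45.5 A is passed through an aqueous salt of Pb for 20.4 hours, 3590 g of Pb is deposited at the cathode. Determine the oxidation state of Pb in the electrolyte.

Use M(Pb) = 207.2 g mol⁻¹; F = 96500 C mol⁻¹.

Q = I·t = 45.50 A × 73440 s = 3342000 C, so n(e⁻) = 3342000/96500 = 34.63 mol.
n(Pb) deposited = 3590 / 207.2 = 17.33 mol.
Electrons per atom = n(e⁻)/n(Pb) = 34.63 / 17.33 = 2.00 ≈ 2, so the ion is Pb²⁺.

+2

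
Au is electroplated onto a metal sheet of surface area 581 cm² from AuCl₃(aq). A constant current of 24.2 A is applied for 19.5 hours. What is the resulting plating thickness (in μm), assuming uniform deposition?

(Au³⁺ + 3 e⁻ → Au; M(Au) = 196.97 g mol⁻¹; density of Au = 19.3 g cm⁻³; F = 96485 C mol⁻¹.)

1030 μm

Q = I·t = 24.20 × 70200 = 1699000 C; n(e⁻) = 17.61 mol.
n(Au) = n(e⁻)/3 = 5.869 mol, so m = 5.869 × 196.97 = 1156 g.
Volume = m/ρ = 1156 / 19.3 = 59.90 cm³.
Thickness = V/A = 59.90 / 581 = 0.103 cm = 1030 μm.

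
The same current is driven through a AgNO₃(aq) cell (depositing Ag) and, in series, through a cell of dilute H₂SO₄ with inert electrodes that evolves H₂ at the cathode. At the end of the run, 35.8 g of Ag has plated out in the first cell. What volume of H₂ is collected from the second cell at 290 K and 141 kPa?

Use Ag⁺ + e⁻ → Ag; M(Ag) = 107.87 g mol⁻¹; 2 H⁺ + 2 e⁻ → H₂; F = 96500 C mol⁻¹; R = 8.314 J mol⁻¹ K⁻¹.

2.84 L

n(Ag) = 35.8 / 107.87 = 0.3319 mol, so n(e⁻) = 1 × 0.3319 = 0.3319 mol.
The cells are in series, so the same 0.3319 mol of electrons passes through the second cell.
2 H⁺ + 2 e⁻ → H₂ — 2 mol e⁻ per mol H₂, so n(H₂) = 0.3319/2 = 0.1659 mol.
V = nRT/P = (0.1659 × 8.314 × 290) / (141 × 10³) = 0.00284 m³ = 2.84 L.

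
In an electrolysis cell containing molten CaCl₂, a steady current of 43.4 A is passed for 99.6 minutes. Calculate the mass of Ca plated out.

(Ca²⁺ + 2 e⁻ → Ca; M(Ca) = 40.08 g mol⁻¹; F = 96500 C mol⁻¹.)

53.9 g

Q = I·t = 43.40 A × 5976.0 s = 259400 C.
n(e⁻) = Q/F = 259400 / 96500 = 2.688 mol.
Ca²⁺ + 2 e⁻ → Ca, so n(Ca) = n(e⁻)/2 = 1.344 mol.
m = n·M = 1.344 × 40.08 = 53.9 g.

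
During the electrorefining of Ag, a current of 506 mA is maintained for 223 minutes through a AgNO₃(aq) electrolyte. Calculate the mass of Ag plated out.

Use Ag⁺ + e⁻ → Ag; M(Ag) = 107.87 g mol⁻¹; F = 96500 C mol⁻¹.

7.57 g

Q = I·t = 0.5060 A × 13380 s = 6770 C.
n(e⁻) = Q/F = 6770 / 96500 = 0.07016 mol.
Ag⁺ + e⁻ → Ag, so n(Ag) = n(e⁻)/1 = 0.07016 mol.
m = n·M = 0.07016 × 107.87 = 7.57 g.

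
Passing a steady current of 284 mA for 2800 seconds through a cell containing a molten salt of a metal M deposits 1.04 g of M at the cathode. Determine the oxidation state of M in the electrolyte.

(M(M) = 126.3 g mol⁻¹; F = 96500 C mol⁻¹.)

Q = I·t = 0.2840 A × 2800.0 s = 795.2 C, so n(e⁻) = 795.2/96500 = 0.008240 mol.
n(M) deposited = 1.04 / 126.3 = 0.008234 mol.
Electrons per atom = n(e⁻)/n(M) = 0.008240 / 0.008234 = 1.00 ≈ 1, so the ion is M⁺.

+1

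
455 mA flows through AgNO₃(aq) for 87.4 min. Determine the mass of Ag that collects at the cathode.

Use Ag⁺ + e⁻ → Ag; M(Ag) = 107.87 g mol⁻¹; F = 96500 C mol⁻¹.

Q = I·t = 0.4550 A × 5244.0 s = 2386 C.
n(e⁻) = Q/F = 2386 / 96500 = 0.02473 mol.
Ag⁺ + e⁻ → Ag, so n(Ag) = n(e⁻)/1 = 0.02473 mol.
m = n·M = 0.02473 × 107.87 = 2.67 g.

2.67 g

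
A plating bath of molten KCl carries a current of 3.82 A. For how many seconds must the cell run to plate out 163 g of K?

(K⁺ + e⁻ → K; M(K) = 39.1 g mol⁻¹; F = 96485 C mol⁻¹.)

1.05 × 10⁵ s

n(K) = m/M = 163 / 39.1 = 4.169 mol.
Each K atom requires 1 electron, so n(e⁻) = 1 × 4.169 = 4.169 mol.
Q = n(e⁻)·F = 4.169 × 96485 = 402200 C.
t = Q/I = 402200 / 3.820 A = 105300 s.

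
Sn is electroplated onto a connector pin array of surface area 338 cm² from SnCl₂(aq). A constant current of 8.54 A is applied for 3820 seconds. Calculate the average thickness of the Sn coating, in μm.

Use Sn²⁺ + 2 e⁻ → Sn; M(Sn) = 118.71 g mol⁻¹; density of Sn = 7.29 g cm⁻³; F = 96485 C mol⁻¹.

81.4 μm

Q = I·t = 8.540 × 3820.0 = 32620 C; n(e⁻) = 0.3381 mol.
n(Sn) = n(e⁻)/2 = 0.1691 mol, so m = 0.1691 × 118.71 = 20.07 g.
Volume = m/ρ = 20.07 / 7.29 = 2.753 cm³.
Thickness = V/A = 2.753 / 338 = 0.00814 cm = 81.4 μm.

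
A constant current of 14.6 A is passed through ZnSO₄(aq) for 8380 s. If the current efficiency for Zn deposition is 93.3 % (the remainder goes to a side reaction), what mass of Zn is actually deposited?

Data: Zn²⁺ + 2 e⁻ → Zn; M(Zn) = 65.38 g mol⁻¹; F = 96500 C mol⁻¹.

38.7 g

Q = I·t = 14.60 × 8380.0 = 122300 C.
n(e⁻) = 122300/96500 = 1.268 mol; theoretically n(Zn) = 1.268/2 = 0.6339 mol, m_theo = 41.45 g.
At 93.3 % efficiency, m_actual = 0.933 × 41.45 = 38.7 g.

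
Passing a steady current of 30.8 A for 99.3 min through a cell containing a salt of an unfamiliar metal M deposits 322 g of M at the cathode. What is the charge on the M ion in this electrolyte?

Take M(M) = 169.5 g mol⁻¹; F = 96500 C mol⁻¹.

+1

Q = I·t = 30.80 A × 5958.0 s = 183500 C, so n(e⁻) = 183500/96500 = 1.902 mol.
n(M) deposited = 322 / 169.5 = 1.900 mol.
Electrons per atom = n(e⁻)/n(M) = 1.902 / 1.900 = 1.00 ≈ 1, so the ion is M⁺.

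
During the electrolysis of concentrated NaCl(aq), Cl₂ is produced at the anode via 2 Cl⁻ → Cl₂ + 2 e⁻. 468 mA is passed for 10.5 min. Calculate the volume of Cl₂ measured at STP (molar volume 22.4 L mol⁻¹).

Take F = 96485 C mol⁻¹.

Q = I·t = 0.4680 A × 630.00 s = 294.8 C.
n(e⁻) = Q/F = 294.8 / 96485 = 0.003056 mol.
2 electrons are transferred per Cl₂ molecule, so n(Cl₂) = 0.003056 / 2 = 0.001528 mol.
V = n × V_m = 0.001528 × 22.4 = 0.0342 L.

0.0342 L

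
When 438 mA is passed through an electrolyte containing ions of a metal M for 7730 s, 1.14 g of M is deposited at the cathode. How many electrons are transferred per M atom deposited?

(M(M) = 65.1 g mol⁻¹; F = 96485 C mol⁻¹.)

Q = I·t = 0.4380 A × 7730.0 s = 3386 C, so n(e⁻) = 3386/96485 = 0.03509 mol.
n(M) deposited = 1.14 / 65.1 = 0.01751 mol.
Electrons per atom = n(e⁻)/n(M) = 0.03509 / 0.01751 = 2.00 ≈ 2, so the ion is M²⁺.

2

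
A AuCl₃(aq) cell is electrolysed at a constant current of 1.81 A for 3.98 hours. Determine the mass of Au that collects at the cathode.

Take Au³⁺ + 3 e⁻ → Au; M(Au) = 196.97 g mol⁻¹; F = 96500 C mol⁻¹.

17.6 g

Q = I·t = 1.810 A × 14328 s = 25930 C.
n(e⁻) = Q/F = 25930 / 96500 = 0.2687 mol.
Au³⁺ + 3 e⁻ → Au, so n(Au) = n(e⁻)/3 = 0.08958 mol.
m = n·M = 0.08958 × 196.97 = 17.6 g.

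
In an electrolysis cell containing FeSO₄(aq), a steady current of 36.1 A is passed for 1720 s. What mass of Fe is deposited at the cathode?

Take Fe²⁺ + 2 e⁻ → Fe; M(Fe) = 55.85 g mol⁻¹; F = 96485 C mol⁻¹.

Q = I·t = 36.10 A × 1720.0 s = 62090 C.
n(e⁻) = Q/F = 62090 / 96485 = 0.6435 mol.
Fe²⁺ + 2 e⁻ → Fe, so n(Fe) = n(e⁻)/2 = 0.3218 mol.
m = n·M = 0.3218 × 55.85 = 18.0 g.

18.0 g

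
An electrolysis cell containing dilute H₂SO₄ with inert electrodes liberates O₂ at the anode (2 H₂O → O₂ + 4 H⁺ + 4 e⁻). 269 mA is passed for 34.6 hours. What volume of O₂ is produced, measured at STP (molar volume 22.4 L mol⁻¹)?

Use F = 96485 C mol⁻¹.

1.94 L

Q = I·t = 0.2690 A × 124560 s = 33510 C.
n(e⁻) = Q/F = 33510 / 96485 = 0.3473 mol.
4 electrons are transferred per O₂ molecule, so n(O₂) = 0.3473 / 4 = 0.08682 mol.
V = n × V_m = 0.08682 × 22.4 = 1.94 L.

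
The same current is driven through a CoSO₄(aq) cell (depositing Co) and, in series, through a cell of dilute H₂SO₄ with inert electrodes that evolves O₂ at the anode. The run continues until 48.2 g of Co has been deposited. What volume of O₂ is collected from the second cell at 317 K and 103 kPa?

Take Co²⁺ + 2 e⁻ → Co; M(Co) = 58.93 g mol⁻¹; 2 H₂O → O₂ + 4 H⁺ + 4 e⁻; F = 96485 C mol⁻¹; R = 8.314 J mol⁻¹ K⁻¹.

10.5 L

n(Co) = 48.2 / 58.93 = 0.8179 mol, so n(e⁻) = 2 × 0.8179 = 1.636 mol.
The cells are in series, so the same 1.636 mol of electrons passes through the second cell.
2 H₂O → O₂ + 4 H⁺ + 4 e⁻ — 4 mol e⁻ per mol O₂, so n(O₂) = 1.636/4 = 0.4090 mol.
V = nRT/P = (0.4090 × 8.314 × 317) / (103 × 10³) = 0.0105 m³ = 10.5 L.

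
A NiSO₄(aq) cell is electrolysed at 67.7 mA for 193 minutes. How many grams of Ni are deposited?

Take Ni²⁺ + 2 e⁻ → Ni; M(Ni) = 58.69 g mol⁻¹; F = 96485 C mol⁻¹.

0.238 g

Q = I·t = 0.06770 A × 11580 s = 784.0 C.
n(e⁻) = Q/F = 784.0 / 96485 = 0.008125 mol.
Ni²⁺ + 2 e⁻ → Ni, so n(Ni) = n(e⁻)/2 = 0.004063 mol.
m = n·M = 0.004063 × 58.69 = 0.238 g.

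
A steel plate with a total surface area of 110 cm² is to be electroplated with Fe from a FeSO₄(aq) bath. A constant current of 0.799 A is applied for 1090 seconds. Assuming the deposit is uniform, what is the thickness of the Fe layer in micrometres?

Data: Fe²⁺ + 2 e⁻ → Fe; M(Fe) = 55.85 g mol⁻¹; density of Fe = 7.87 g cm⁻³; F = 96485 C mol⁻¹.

2.91 μm

Q = I·t = 0.7990 × 1090.0 = 870.9 C; n(e⁻) = 0.009026 mol.
n(Fe) = n(e⁻)/2 = 0.004513 mol, so m = 0.004513 × 55.85 = 0.2521 g.
Volume = m/ρ = 0.2521 / 7.87 = 0.03203 cm³.
Thickness = V/A = 0.03203 / 110 = 2.91 × 10⁻⁴ cm = 2.91 μm.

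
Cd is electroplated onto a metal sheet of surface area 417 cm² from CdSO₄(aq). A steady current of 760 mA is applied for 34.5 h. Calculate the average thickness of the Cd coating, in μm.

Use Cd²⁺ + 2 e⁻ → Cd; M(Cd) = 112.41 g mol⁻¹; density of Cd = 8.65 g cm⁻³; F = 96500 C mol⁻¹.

Q = I·t = 0.7600 × 124200 = 94390 C; n(e⁻) = 0.9782 mol.
n(Cd) = n(e⁻)/2 = 0.4891 mol, so m = 0.4891 × 112.41 = 54.98 g.
Volume = m/ρ = 54.98 / 8.65 = 6.356 cm³.
Thickness = V/A = 6.356 / 417 = 0.0152 cm = 152 μm.

152 μm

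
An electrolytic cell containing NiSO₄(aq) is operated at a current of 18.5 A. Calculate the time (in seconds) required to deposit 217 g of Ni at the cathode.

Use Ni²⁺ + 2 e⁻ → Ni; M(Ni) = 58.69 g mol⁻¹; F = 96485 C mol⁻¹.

n(Ni) = m/M = 217 / 58.69 = 3.697 mol.
Each Ni atom requires 2 electrons, so n(e⁻) = 2 × 3.697 = 7.395 mol.
Q = n(e⁻)·F = 7.395 × 96485 = 713500 C.
t = Q/I = 713500 / 18.50 A = 38570 s.

38600 s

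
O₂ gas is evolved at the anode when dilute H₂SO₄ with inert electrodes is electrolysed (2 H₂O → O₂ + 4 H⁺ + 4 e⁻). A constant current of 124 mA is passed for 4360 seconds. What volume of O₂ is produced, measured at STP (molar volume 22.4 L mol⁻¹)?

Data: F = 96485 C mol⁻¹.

Q = I·t = 0.1240 A × 4360.0 s = 540.6 C.
n(e⁻) = Q/F = 540.6 / 96485 = 0.005603 mol.
4 electrons are transferred per O₂ molecule, so n(O₂) = 0.005603 / 4 = 0.001401 mol.
V = n × V_m = 0.001401 × 22.4 = 0.0314 L.

0.0314 L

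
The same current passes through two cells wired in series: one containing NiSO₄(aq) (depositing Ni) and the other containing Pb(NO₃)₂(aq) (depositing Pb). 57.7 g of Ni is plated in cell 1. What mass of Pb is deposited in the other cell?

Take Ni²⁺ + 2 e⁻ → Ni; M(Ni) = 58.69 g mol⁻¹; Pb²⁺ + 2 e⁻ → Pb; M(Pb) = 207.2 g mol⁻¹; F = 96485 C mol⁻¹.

204 g

n(Ni) = 57.7 / 58.69 = 0.9831 mol.
Since Ni²⁺ + 2 e⁻ → Ni, n(e⁻) passed = 2 × 0.9831 = 1.966 mol.
Cells in series carry the same charge, so the same 1.966 mol of electrons passes through cell 2.
Pb²⁺ + 2 e⁻ → Pb, so n(Pb) = 1.966 / 2 = 0.9831 mol.
m(Pb) = 0.9831 × 207.2 = 204 g.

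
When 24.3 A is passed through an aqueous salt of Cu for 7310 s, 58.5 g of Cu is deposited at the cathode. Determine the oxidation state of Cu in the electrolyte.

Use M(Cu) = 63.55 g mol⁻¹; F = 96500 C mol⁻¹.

Q = I·t = 24.30 A × 7310.0 s = 177600 C, so n(e⁻) = 177600/96500 = 1.841 mol.
n(Cu) deposited = 58.5 / 63.55 = 0.9205 mol.
Electrons per atom = n(e⁻)/n(Cu) = 1.841 / 0.9205 = 2.00 ≈ 2, so the ion is Cu²⁺.

+2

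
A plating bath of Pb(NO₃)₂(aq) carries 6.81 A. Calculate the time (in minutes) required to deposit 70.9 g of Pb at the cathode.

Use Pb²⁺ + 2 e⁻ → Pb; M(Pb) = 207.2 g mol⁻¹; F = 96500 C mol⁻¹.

162 min

n(Pb) = m/M = 70.9 / 207.2 = 0.3422 mol.
Each Pb atom requires 2 electrons, so n(e⁻) = 2 × 0.3422 = 0.6844 mol.
Q = n(e⁻)·F = 0.6844 × 96500 = 66040 C.
t = Q/I = 66040 / 6.810 A = 9698 s = 162 min.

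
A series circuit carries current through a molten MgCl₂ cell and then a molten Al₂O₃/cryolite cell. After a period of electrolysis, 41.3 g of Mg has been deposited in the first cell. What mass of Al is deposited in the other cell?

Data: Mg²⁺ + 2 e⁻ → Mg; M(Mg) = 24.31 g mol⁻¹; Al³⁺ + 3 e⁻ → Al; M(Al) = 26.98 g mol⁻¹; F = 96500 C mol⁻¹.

30.6 g

n(Mg) = 41.3 / 24.31 = 1.699 mol.
Since Mg²⁺ + 2 e⁻ → Mg, n(e⁻) passed = 2 × 1.699 = 3.398 mol.
Cells in series carry the same charge, so the same 3.398 mol of electrons passes through cell 2.
Al³⁺ + 3 e⁻ → Al, so n(Al) = 3.398 / 3 = 1.133 mol.
m(Al) = 1.133 × 26.98 = 30.6 g.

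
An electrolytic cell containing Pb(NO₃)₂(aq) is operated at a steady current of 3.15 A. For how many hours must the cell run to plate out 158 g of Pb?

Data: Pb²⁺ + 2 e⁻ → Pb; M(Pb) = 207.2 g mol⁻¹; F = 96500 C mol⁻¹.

n(Pb) = m/M = 158 / 207.2 = 0.7625 mol.
Each Pb atom requires 2 electrons, so n(e⁻) = 2 × 0.7625 = 1.525 mol.
Q = n(e⁻)·F = 1.525 × 96500 = 147200 C.
t = Q/I = 147200 / 3.150 A = 46720 s = 13.0 h.

13.0 h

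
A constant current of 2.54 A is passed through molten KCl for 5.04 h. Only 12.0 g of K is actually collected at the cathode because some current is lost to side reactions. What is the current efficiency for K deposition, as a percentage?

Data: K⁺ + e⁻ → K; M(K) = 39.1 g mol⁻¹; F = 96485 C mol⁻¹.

Q = I·t = 2.540 × 18144 = 46090 C; n(e⁻) = 46090/96485 = 0.4776 mol.
Theoretical n(K) = n(e⁻)/1 = 0.4776 mol, i.e. m_theo = 0.4776 × 39.1 = 18.68 g.
Efficiency = m_actual / m_theo = 12.0 / 18.68 = 64.3 %.

64.3 %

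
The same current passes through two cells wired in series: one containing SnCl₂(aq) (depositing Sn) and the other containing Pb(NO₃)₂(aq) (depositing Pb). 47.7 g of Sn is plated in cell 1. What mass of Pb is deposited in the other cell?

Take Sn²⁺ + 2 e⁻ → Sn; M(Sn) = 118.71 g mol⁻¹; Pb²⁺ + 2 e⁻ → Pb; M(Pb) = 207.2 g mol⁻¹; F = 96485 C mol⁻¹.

n(Sn) = 47.7 / 118.71 = 0.4018 mol.
Since Sn²⁺ + 2 e⁻ → Sn, n(e⁻) passed = 2 × 0.4018 = 0.8036 mol.
Cells in series carry the same charge, so the same 0.8036 mol of electrons passes through cell 2.
Pb²⁺ + 2 e⁻ → Pb, so n(Pb) = 0.8036 / 2 = 0.4018 mol.
m(Pb) = 0.4018 × 207.2 = 83.3 g.

83.3 g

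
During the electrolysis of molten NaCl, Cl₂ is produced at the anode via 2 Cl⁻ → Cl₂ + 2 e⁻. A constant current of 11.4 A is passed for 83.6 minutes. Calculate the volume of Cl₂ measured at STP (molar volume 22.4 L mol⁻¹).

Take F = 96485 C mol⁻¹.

6.64 L

Q = I·t = 11.40 A × 5016.0 s = 57180 C.
n(e⁻) = Q/F = 57180 / 96485 = 0.5927 mol.
2 electrons are transferred per Cl₂ molecule, so n(Cl₂) = 0.5927 / 2 = 0.2963 mol.
V = n × V_m = 0.2963 × 22.4 = 6.64 L.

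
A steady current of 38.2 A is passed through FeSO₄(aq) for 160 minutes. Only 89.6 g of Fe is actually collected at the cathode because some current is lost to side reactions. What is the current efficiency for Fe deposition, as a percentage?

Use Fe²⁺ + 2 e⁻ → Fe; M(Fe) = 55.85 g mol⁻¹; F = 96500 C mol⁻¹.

Q = I·t = 38.20 × 9600.0 = 366700 C; n(e⁻) = 366700/96500 = 3.800 mol.
Theoretical n(Fe) = n(e⁻)/2 = 1.900 mol, i.e. m_theo = 1.900 × 55.85 = 106.1 g.
Efficiency = m_actual / m_theo = 89.6 / 106.1 = 84.4 %.

84.4 %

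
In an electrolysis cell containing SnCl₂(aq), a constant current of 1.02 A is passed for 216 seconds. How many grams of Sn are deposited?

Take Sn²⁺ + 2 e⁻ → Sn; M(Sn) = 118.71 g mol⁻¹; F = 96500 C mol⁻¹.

0.136 g

Q = I·t = 1.020 A × 216.00 s = 220.3 C.
n(e⁻) = Q/F = 220.3 / 96500 = 0.002283 mol.
Sn²⁺ + 2 e⁻ → Sn, so n(Sn) = n(e⁻)/2 = 0.001142 mol.
m = n·M = 0.001142 × 118.71 = 0.136 g.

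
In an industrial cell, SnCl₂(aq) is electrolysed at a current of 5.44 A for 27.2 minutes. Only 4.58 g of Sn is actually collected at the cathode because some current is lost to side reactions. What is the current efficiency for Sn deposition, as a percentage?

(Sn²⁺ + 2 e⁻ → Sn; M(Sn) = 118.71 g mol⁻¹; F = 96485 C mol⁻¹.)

83.9 %

Q = I·t = 5.440 × 1632.0 = 8878 C; n(e⁻) = 8878/96485 = 0.09202 mol.
Theoretical n(Sn) = n(e⁻)/2 = 0.04601 mol, i.e. m_theo = 0.04601 × 118.71 = 5.462 g.
Efficiency = m_actual / m_theo = 4.58 / 5.462 = 83.9 %.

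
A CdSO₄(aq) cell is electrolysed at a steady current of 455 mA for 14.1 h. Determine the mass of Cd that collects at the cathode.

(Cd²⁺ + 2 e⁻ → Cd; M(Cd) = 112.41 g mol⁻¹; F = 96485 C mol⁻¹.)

Q = I·t = 0.4550 A × 50760 s = 23100 C.
n(e⁻) = Q/F = 23100 / 96485 = 0.2394 mol.
Cd²⁺ + 2 e⁻ → Cd, so n(Cd) = n(e⁻)/2 = 0.1197 mol.
m = n·M = 0.1197 × 112.41 = 13.5 g.

13.5 g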